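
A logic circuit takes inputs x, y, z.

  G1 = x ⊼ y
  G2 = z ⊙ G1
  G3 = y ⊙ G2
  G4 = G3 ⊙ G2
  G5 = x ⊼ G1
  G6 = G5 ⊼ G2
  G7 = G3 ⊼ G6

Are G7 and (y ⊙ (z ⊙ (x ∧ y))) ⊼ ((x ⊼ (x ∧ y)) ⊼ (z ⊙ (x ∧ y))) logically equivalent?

G1 = x ⊼ y
G2 = z ⊙ G1 = z ⊙ (x ⊼ y)
G3 = y ⊙ G2 = y ⊙ (z ⊙ (x ⊼ y))
G5 = x ⊼ G1 = x ⊼ (x ⊼ y)
G6 = G5 ⊼ G2 = (x ⊼ (x ⊼ y)) ⊼ (z ⊙ (x ⊼ y))
G7 = G3 ⊼ G6 = (y ⊙ (z ⊙ (x ⊼ y))) ⊼ ((x ⊼ (x ⊼ y)) ⊼ (z ⊙ (x ⊼ y)))
At x=0, y=0, z=0: circuit gives 0, formula gives 1.

No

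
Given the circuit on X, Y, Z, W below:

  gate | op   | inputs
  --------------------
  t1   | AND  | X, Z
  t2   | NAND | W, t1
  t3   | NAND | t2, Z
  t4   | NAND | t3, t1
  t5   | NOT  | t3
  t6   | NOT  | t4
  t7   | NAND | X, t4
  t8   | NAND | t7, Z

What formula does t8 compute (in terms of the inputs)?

t1 = X AND Z
t2 = W NAND t1 = W NAND (X AND Z)
t3 = t2 NAND Z = (W NAND (X AND Z)) NAND Z
t4 = t3 NAND t1 = ((W NAND (X AND Z)) NAND Z) NAND (X AND Z)
t7 = X NAND t4 = X NAND (((W NAND (X AND Z)) NAND Z) NAND (X AND Z))
t8 = t7 NAND Z = (X NAND (((W NAND (X AND Z)) NAND Z) NAND (X AND Z))) NAND Z

(X NAND (((W NAND (X AND Z)) NAND Z) NAND (X AND Z))) NAND Z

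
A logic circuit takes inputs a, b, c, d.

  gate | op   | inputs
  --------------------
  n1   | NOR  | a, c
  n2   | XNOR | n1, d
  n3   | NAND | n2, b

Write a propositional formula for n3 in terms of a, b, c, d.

n1 = a NOR c
n2 = n1 XNOR d = (a NOR c) XNOR d
n3 = n2 NAND b = ((a NOR c) XNOR d) NAND b

((a NOR c) XNOR d) NAND b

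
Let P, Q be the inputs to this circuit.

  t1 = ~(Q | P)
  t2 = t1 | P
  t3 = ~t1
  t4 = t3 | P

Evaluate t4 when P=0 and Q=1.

t1 = ~(1 | 0) = 0
t3 = ~0 = 1
t4 = 1 | 0 = 1

1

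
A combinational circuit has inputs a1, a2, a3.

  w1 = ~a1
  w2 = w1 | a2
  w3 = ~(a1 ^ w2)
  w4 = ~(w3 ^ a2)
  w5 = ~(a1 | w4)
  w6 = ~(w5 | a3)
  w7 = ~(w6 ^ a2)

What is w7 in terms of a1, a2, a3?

~((~((~(a1 | (~((~(a1 ^ (~a1 | a2))) ^ a2)))) | a3)) ^ a2)

w1 = ~a1
w2 = w1 | a2 = ~a1 | a2
w3 = ~(a1 ^ w2) = ~(a1 ^ (~a1 | a2))
w4 = ~(w3 ^ a2) = ~((~(a1 ^ (~a1 | a2))) ^ a2)
w5 = ~(a1 | w4) = ~(a1 | (~((~(a1 ^ (~a1 | a2))) ^ a2)))
w6 = ~(w5 | a3) = ~((~(a1 | (~((~(a1 ^ (~a1 | a2))) ^ a2)))) | a3)
w7 = ~(w6 ^ a2) = ~((~((~(a1 | (~((~(a1 ^ (~a1 | a2))) ^ a2)))) | a3)) ^ a2)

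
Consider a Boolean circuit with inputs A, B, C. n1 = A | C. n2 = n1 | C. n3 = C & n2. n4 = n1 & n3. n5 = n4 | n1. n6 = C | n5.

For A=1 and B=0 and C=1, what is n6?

1

n1 = 1 | 1 = 1
n2 = 1 | 1 = 1
n3 = 1 & 1 = 1
n4 = 1 & 1 = 1
n5 = 1 | 1 = 1
n6 = 1 | 1 = 1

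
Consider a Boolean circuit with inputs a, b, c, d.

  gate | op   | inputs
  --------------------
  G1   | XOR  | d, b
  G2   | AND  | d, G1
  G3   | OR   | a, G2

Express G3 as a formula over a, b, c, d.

G1 = d XOR b
G2 = d AND G1 = d AND (d XOR b)
G3 = a OR G2 = a OR (d AND (d XOR b))

a OR (d AND (d XOR b))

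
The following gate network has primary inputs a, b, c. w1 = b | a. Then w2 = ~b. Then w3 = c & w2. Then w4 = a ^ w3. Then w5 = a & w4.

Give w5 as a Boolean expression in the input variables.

a & (a ^ (c & ~b))

w2 = ~b
w3 = c & w2 = c & ~b
w4 = a ^ w3 = a ^ (c & ~b)
w5 = a & w4 = a & (a ^ (c & ~b))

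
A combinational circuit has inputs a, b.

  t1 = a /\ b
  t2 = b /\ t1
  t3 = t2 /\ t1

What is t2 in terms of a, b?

t1 = a /\ b
t2 = b /\ t1 = b /\ (a /\ b)

b /\ (a /\ b)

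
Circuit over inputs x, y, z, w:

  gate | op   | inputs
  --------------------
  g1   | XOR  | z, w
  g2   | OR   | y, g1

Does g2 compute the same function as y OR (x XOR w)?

No

g1 = z XOR w
g2 = y OR g1 = y OR (z XOR w)
At x=0, y=0, z=1, w=0: circuit gives 1, formula gives 0.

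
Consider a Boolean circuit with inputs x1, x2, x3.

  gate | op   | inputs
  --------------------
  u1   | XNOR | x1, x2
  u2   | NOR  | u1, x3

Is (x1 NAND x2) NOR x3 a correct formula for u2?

No

u1 = x1 XNOR x2
u2 = u1 NOR x3 = (x1 XNOR x2) NOR x3
At x1=0, x2=1, x3=0: circuit gives 1, formula gives 0.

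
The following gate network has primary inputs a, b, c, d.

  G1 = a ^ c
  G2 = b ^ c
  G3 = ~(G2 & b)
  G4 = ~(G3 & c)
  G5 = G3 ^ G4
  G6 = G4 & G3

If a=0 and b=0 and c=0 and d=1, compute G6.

1

G2 = 0 ^ 0 = 0
G3 = ~(0 & 0) = 1
G4 = ~(1 & 0) = 1
G6 = 1 & 1 = 1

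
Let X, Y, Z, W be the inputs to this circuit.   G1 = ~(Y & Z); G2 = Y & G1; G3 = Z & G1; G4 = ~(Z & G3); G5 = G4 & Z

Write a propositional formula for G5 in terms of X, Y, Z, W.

(~(Z & (Z & (~(Y & Z))))) & Z

G1 = ~(Y & Z)
G3 = Z & G1 = Z & (~(Y & Z))
G4 = ~(Z & G3) = ~(Z & (Z & (~(Y & Z))))
G5 = G4 & Z = (~(Z & (Z & (~(Y & Z))))) & Z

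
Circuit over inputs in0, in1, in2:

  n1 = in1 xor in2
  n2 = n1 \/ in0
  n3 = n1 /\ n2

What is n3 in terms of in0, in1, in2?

n1 = in1 xor in2
n2 = n1 \/ in0 = (in1 xor in2) \/ in0
n3 = n1 /\ n2 = (in1 xor in2) /\ ((in1 xor in2) \/ in0)

(in1 xor in2) /\ ((in1 xor in2) \/ in0)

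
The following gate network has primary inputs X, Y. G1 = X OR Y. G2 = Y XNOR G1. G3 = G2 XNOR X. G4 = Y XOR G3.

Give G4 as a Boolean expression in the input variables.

G1 = X OR Y
G2 = Y XNOR G1 = Y XNOR (X OR Y)
G3 = G2 XNOR X = (Y XNOR (X OR Y)) XNOR X
G4 = Y XOR G3 = Y XOR ((Y XNOR (X OR Y)) XNOR X)

Y XOR ((Y XNOR (X OR Y)) XNOR X)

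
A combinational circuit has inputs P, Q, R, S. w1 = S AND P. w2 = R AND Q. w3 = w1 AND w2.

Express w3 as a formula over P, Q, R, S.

(S AND P) AND (R AND Q)

w1 = S AND P
w2 = R AND Q
w3 = w1 AND w2 = (S AND P) AND (R AND Q)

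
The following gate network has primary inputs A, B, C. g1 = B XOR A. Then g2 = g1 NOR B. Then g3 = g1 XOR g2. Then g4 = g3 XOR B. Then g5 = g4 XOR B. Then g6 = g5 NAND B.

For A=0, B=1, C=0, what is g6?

0

g1 = 1 XOR 0 = 1
g2 = 1 NOR 1 = 0
g3 = 1 XOR 0 = 1
g4 = 1 XOR 1 = 0
g5 = 0 XOR 1 = 1
g6 = 1 NAND 1 = 0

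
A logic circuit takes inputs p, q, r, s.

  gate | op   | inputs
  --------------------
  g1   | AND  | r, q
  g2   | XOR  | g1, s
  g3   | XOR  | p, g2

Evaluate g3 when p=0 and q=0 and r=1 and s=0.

g1 = 1 AND 0 = 0
g2 = 0 XOR 0 = 0
g3 = 0 XOR 0 = 0

0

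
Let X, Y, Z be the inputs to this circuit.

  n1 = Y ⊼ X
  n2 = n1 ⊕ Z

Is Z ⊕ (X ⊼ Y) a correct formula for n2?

n1 = Y ⊼ X
n2 = n1 ⊕ Z = (Y ⊼ X) ⊕ Z
At X=0, Y=0, Z=1: circuit gives 0, formula gives 0.
At X=0, Y=0, Z=0: circuit gives 1, formula gives 1.
Agrees on all 8 inputs.

Yes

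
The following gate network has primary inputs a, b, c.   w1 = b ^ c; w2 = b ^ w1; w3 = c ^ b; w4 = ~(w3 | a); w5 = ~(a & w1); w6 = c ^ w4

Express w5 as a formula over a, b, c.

~(a & (b ^ c))

w1 = b ^ c
w5 = ~(a & w1) = ~(a & (b ^ c))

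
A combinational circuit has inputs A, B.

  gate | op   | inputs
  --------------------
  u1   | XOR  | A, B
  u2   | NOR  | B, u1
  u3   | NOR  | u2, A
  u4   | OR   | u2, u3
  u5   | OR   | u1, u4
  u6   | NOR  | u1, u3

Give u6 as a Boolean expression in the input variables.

(A XOR B) NOR ((B NOR (A XOR B)) NOR A)

u1 = A XOR B
u2 = B NOR u1 = B NOR (A XOR B)
u3 = u2 NOR A = (B NOR (A XOR B)) NOR A
u6 = u1 NOR u3 = (A XOR B) NOR ((B NOR (A XOR B)) NOR A)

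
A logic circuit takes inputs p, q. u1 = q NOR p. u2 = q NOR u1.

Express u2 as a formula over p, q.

q NOR (q NOR p)

u1 = q NOR p
u2 = q NOR u1 = q NOR (q NOR p)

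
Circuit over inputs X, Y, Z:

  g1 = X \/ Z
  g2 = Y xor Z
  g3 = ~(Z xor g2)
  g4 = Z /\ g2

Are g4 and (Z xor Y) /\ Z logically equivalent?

Yes

g2 = Y xor Z
g4 = Z /\ g2 = Z /\ (Y xor Z)
At X=0, Y=0, Z=0: circuit gives 0, formula gives 0.
At X=0, Y=0, Z=1: circuit gives 1, formula gives 1.
Agrees on all 8 inputs.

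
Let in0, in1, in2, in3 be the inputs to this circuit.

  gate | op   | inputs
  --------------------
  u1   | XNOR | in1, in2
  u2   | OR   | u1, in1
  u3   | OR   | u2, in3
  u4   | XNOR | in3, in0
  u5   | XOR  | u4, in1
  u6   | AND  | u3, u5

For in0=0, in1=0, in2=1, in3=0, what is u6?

0

u1 = 0 XNOR 1 = 0
u2 = 0 OR 0 = 0
u3 = 0 OR 0 = 0
u4 = 0 XNOR 0 = 1
u5 = 1 XOR 0 = 1
u6 = 0 AND 1 = 0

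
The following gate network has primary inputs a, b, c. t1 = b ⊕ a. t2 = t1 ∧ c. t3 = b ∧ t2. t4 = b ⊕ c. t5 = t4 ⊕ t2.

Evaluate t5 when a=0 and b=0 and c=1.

1

t1 = 0 ⊕ 0 = 0
t2 = 0 ∧ 1 = 0
t4 = 0 ⊕ 1 = 1
t5 = 1 ⊕ 0 = 1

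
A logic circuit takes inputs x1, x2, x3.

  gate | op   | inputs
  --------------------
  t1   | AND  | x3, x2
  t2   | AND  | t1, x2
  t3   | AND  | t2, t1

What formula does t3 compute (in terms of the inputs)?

((x3 AND x2) AND x2) AND (x3 AND x2)

t1 = x3 AND x2
t2 = t1 AND x2 = (x3 AND x2) AND x2
t3 = t2 AND t1 = ((x3 AND x2) AND x2) AND (x3 AND x2)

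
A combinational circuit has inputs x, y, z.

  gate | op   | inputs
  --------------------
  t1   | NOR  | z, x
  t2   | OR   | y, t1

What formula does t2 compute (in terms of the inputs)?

y OR (z NOR x)

t1 = z NOR x
t2 = y OR t1 = y OR (z NOR x)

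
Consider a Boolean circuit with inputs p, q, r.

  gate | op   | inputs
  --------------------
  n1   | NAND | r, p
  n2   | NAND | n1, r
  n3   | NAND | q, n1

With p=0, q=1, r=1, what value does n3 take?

n1 = 1 NAND 0 = 1
n3 = 1 NAND 1 = 0

0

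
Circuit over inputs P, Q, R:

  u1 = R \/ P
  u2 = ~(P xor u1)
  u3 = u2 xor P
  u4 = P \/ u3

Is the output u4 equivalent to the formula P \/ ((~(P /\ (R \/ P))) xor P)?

u1 = R \/ P
u2 = ~(P xor u1) = ~(P xor (R \/ P))
u3 = u2 xor P = (~(P xor (R \/ P))) xor P
u4 = P \/ u3 = P \/ ((~(P xor (R \/ P))) xor P)
At P=0, Q=0, R=1: circuit gives 0, formula gives 1.

No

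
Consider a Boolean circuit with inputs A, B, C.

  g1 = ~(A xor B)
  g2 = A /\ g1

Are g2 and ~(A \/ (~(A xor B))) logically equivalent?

g1 = ~(A xor B)
g2 = A /\ g1 = A /\ (~(A xor B))
At A=0, B=1, C=0: circuit gives 0, formula gives 1.

No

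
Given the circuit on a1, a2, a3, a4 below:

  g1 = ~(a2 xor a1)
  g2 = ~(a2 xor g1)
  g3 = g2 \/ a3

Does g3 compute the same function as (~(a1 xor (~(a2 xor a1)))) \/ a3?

g1 = ~(a2 xor a1)
g2 = ~(a2 xor g1) = ~(a2 xor (~(a2 xor a1)))
g3 = g2 \/ a3 = (~(a2 xor (~(a2 xor a1)))) \/ a3
At a1=0, a2=1, a3=0, a4=0: circuit gives 0, formula gives 1.

No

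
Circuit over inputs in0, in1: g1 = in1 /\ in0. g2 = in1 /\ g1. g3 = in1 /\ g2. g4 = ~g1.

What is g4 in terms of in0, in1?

~(in1 /\ in0)

g1 = in1 /\ in0
g4 = ~g1 = ~(in1 /\ in0)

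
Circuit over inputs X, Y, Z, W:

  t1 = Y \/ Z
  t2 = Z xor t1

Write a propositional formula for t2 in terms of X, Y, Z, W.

t1 = Y \/ Z
t2 = Z xor t1 = Z xor (Y \/ Z)

Z xor (Y \/ Z)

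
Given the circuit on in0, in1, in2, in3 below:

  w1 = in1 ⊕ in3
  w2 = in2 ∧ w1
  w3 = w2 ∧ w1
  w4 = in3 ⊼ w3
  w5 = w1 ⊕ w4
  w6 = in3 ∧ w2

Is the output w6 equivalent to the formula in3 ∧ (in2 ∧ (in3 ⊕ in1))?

w1 = in1 ⊕ in3
w2 = in2 ∧ w1 = in2 ∧ (in1 ⊕ in3)
w6 = in3 ∧ w2 = in3 ∧ (in2 ∧ (in1 ⊕ in3))
At in0=0, in1=0, in2=0, in3=0: circuit gives 0, formula gives 0.
At in0=0, in1=0, in2=1, in3=1: circuit gives 1, formula gives 1.
Agrees on all 16 inputs.

Yes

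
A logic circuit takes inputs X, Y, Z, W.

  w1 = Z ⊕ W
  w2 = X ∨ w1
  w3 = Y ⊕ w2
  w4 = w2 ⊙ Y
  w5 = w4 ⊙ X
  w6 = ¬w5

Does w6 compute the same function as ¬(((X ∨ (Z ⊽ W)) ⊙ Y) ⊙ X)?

w1 = Z ⊕ W
w2 = X ∨ w1 = X ∨ (Z ⊕ W)
w4 = w2 ⊙ Y = (X ∨ (Z ⊕ W)) ⊙ Y
w5 = w4 ⊙ X = ((X ∨ (Z ⊕ W)) ⊙ Y) ⊙ X
w6 = ¬w5 = ¬(((X ∨ (Z ⊕ W)) ⊙ Y) ⊙ X)
At X=0, Y=0, Z=0, W=0: circuit gives 1, formula gives 0.

No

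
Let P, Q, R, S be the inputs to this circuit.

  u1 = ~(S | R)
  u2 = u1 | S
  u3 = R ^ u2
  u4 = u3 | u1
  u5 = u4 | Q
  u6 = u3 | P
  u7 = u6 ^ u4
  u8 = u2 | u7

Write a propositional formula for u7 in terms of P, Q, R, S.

((R ^ ((~(S | R)) | S)) | P) ^ ((R ^ ((~(S | R)) | S)) | (~(S | R)))

u1 = ~(S | R)
u2 = u1 | S = (~(S | R)) | S
u3 = R ^ u2 = R ^ ((~(S | R)) | S)
u4 = u3 | u1 = (R ^ ((~(S | R)) | S)) | (~(S | R))
u6 = u3 | P = (R ^ ((~(S | R)) | S)) | P
u7 = u6 ^ u4 = ((R ^ ((~(S | R)) | S)) | P) ^ ((R ^ ((~(S | R)) | S)) | (~(S | R)))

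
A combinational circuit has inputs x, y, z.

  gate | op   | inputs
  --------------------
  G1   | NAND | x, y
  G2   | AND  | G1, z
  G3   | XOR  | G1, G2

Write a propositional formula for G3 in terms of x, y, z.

(x NAND y) XOR ((x NAND y) AND z)

G1 = x NAND y
G2 = G1 AND z = (x NAND y) AND z
G3 = G1 XOR G2 = (x NAND y) XOR ((x NAND y) AND z)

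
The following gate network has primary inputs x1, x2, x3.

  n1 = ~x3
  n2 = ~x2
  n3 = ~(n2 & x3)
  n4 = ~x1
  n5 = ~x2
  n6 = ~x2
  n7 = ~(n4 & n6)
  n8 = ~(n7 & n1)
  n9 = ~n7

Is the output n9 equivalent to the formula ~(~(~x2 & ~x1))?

n4 = ~x1
n6 = ~x2
n7 = ~(n4 & n6) = ~(~x1 & ~x2)
n9 = ~n7 = ~(~(~x1 & ~x2))
At x1=0, x2=1, x3=0: circuit gives 0, formula gives 0.
At x1=0, x2=0, x3=0: circuit gives 1, formula gives 1.
Agrees on all 8 inputs.

Yes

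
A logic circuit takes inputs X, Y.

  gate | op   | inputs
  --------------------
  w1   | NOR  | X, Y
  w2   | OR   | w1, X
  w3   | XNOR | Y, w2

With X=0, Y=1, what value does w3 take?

0

w1 = 0 NOR 1 = 0
w2 = 0 OR 0 = 0
w3 = 1 XNOR 0 = 0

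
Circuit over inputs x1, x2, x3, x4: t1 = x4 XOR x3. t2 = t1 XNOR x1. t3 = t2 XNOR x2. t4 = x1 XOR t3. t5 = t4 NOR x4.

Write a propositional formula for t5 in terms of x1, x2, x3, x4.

(x1 XOR (((x4 XOR x3) XNOR x1) XNOR x2)) NOR x4

t1 = x4 XOR x3
t2 = t1 XNOR x1 = (x4 XOR x3) XNOR x1
t3 = t2 XNOR x2 = ((x4 XOR x3) XNOR x1) XNOR x2
t4 = x1 XOR t3 = x1 XOR (((x4 XOR x3) XNOR x1) XNOR x2)
t5 = t4 NOR x4 = (x1 XOR (((x4 XOR x3) XNOR x1) XNOR x2)) NOR x4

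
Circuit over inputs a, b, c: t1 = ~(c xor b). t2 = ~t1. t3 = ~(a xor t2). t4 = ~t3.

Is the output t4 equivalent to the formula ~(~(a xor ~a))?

No

t1 = ~(c xor b)
t2 = ~t1 = ~(~(c xor b))
t3 = ~(a xor t2) = ~(a xor ~(~(c xor b)))
t4 = ~t3 = ~(~(a xor ~(~(c xor b))))
At a=0, b=0, c=0: circuit gives 0, formula gives 1.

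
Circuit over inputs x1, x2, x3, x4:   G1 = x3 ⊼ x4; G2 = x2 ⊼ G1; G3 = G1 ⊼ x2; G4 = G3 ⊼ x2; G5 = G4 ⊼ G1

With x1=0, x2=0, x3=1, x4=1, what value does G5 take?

G1 = 1 ⊼ 1 = 0
G3 = 0 ⊼ 0 = 1
G4 = 1 ⊼ 0 = 1
G5 = 1 ⊼ 0 = 1

1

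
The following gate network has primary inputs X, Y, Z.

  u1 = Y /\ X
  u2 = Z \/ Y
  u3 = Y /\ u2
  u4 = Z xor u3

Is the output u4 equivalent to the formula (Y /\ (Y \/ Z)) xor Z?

u2 = Z \/ Y
u3 = Y /\ u2 = Y /\ (Z \/ Y)
u4 = Z xor u3 = Z xor (Y /\ (Z \/ Y))
At X=0, Y=0, Z=0: circuit gives 0, formula gives 0.
At X=0, Y=0, Z=1: circuit gives 1, formula gives 1.
Agrees on all 8 inputs.

Yes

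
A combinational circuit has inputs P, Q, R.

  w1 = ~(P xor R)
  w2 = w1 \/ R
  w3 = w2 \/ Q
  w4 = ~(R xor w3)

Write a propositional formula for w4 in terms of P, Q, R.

w1 = ~(P xor R)
w2 = w1 \/ R = (~(P xor R)) \/ R
w3 = w2 \/ Q = ((~(P xor R)) \/ R) \/ Q
w4 = ~(R xor w3) = ~(R xor (((~(P xor R)) \/ R) \/ Q))

~(R xor (((~(P xor R)) \/ R) \/ Q))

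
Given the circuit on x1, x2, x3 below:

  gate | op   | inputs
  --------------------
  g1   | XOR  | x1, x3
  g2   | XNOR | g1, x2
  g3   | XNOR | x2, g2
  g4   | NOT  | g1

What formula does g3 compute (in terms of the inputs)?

x2 XNOR ((x1 XOR x3) XNOR x2)

g1 = x1 XOR x3
g2 = g1 XNOR x2 = (x1 XOR x3) XNOR x2
g3 = x2 XNOR g2 = x2 XNOR ((x1 XOR x3) XNOR x2)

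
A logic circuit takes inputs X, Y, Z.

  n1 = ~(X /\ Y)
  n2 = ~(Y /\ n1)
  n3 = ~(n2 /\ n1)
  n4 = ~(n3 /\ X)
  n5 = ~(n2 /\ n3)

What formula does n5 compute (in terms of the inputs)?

~((~(Y /\ (~(X /\ Y)))) /\ (~((~(Y /\ (~(X /\ Y)))) /\ (~(X /\ Y)))))

n1 = ~(X /\ Y)
n2 = ~(Y /\ n1) = ~(Y /\ (~(X /\ Y)))
n3 = ~(n2 /\ n1) = ~((~(Y /\ (~(X /\ Y)))) /\ (~(X /\ Y)))
n5 = ~(n2 /\ n3) = ~((~(Y /\ (~(X /\ Y)))) /\ (~((~(Y /\ (~(X /\ Y)))) /\ (~(X /\ Y)))))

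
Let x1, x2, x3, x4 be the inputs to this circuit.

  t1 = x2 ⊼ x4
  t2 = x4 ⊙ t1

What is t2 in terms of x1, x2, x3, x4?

x4 ⊙ (x2 ⊼ x4)

t1 = x2 ⊼ x4
t2 = x4 ⊙ t1 = x4 ⊙ (x2 ⊼ x4)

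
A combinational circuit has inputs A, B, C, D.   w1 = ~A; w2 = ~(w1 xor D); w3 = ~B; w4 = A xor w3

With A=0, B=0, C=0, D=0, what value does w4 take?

1

w3 = ~0 = 1
w4 = 0 xor 1 = 1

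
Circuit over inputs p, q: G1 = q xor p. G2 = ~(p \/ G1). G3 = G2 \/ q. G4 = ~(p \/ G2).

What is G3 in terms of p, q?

G1 = q xor p
G2 = ~(p \/ G1) = ~(p \/ (q xor p))
G3 = G2 \/ q = (~(p \/ (q xor p))) \/ q

(~(p \/ (q xor p))) \/ q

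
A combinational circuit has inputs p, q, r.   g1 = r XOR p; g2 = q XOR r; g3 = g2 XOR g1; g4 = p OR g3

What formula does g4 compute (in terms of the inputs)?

p OR ((q XOR r) XOR (r XOR p))

g1 = r XOR p
g2 = q XOR r
g3 = g2 XOR g1 = (q XOR r) XOR (r XOR p)
g4 = p OR g3 = p OR ((q XOR r) XOR (r XOR p))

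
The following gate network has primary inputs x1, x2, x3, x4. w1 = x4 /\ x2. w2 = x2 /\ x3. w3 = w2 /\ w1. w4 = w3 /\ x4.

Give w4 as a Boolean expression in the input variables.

((x2 /\ x3) /\ (x4 /\ x2)) /\ x4

w1 = x4 /\ x2
w2 = x2 /\ x3
w3 = w2 /\ w1 = (x2 /\ x3) /\ (x4 /\ x2)
w4 = w3 /\ x4 = ((x2 /\ x3) /\ (x4 /\ x2)) /\ x4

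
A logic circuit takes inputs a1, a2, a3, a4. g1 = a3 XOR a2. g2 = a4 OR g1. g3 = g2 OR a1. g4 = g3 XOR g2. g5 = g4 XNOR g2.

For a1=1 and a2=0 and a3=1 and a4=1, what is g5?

g1 = 1 XOR 0 = 1
g2 = 1 OR 1 = 1
g3 = 1 OR 1 = 1
g4 = 1 XOR 1 = 0
g5 = 0 XNOR 1 = 0

0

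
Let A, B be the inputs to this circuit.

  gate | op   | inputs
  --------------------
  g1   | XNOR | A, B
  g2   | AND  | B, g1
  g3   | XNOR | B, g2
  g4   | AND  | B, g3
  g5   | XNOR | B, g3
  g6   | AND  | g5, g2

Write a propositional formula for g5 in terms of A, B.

B XNOR (B XNOR (B AND (A XNOR B)))

g1 = A XNOR B
g2 = B AND g1 = B AND (A XNOR B)
g3 = B XNOR g2 = B XNOR (B AND (A XNOR B))
g5 = B XNOR g3 = B XNOR (B XNOR (B AND (A XNOR B)))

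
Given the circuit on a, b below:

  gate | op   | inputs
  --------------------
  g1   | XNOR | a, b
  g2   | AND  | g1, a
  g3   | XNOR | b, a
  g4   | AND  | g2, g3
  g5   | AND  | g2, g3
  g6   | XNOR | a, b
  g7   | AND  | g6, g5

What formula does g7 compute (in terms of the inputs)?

g1 = a XNOR b
g2 = g1 AND a = (a XNOR b) AND a
g3 = b XNOR a
g5 = g2 AND g3 = ((a XNOR b) AND a) AND (b XNOR a)
g6 = a XNOR b
g7 = g6 AND g5 = (a XNOR b) AND (((a XNOR b) AND a) AND (b XNOR a))

(a XNOR b) AND (((a XNOR b) AND a) AND (b XNOR a))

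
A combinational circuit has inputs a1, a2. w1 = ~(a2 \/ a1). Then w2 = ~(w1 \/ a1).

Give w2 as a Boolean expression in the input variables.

w1 = ~(a2 \/ a1)
w2 = ~(w1 \/ a1) = ~((~(a2 \/ a1)) \/ a1)

~((~(a2 \/ a1)) \/ a1)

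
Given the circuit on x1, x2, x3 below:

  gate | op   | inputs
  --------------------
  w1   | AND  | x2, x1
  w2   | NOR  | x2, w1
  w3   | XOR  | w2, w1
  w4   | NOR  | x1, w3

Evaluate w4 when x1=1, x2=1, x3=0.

0

w1 = 1 AND 1 = 1
w2 = 1 NOR 1 = 0
w3 = 0 XOR 1 = 1
w4 = 1 NOR 1 = 0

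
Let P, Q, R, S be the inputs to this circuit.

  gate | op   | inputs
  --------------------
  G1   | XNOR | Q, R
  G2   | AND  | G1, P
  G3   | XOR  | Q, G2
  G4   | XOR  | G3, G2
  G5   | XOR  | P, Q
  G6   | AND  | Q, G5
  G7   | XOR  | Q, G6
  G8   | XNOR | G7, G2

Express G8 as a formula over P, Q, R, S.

(Q XOR (Q AND (P XOR Q))) XNOR ((Q XNOR R) AND P)

G1 = Q XNOR R
G2 = G1 AND P = (Q XNOR R) AND P
G5 = P XOR Q
G6 = Q AND G5 = Q AND (P XOR Q)
G7 = Q XOR G6 = Q XOR (Q AND (P XOR Q))
G8 = G7 XNOR G2 = (Q XOR (Q AND (P XOR Q))) XNOR ((Q XNOR R) AND P)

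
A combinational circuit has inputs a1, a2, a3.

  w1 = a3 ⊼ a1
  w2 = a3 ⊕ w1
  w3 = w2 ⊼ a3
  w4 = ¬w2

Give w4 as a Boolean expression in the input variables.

¬(a3 ⊕ (a3 ⊼ a1))

w1 = a3 ⊼ a1
w2 = a3 ⊕ w1 = a3 ⊕ (a3 ⊼ a1)
w4 = ¬w2 = ¬(a3 ⊕ (a3 ⊼ a1))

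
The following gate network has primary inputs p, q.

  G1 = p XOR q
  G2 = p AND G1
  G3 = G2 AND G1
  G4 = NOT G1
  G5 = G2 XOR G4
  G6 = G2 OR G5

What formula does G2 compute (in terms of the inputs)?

p AND (p XOR q)

G1 = p XOR q
G2 = p AND G1 = p AND (p XOR q)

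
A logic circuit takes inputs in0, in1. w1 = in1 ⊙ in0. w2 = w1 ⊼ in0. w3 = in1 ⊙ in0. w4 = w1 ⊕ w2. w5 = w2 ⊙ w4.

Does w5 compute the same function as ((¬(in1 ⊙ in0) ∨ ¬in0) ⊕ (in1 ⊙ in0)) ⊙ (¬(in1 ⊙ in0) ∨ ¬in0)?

Yes

w1 = in1 ⊙ in0
w2 = w1 ⊼ in0 = (in1 ⊙ in0) ⊼ in0
w4 = w1 ⊕ w2 = (in1 ⊙ in0) ⊕ ((in1 ⊙ in0) ⊼ in0)
w5 = w2 ⊙ w4 = ((in1 ⊙ in0) ⊼ in0) ⊙ ((in1 ⊙ in0) ⊕ ((in1 ⊙ in0) ⊼ in0))
At in0=0, in1=0: circuit gives 0, formula gives 0.
At in0=0, in1=1: circuit gives 1, formula gives 1.
Agrees on all 4 inputs.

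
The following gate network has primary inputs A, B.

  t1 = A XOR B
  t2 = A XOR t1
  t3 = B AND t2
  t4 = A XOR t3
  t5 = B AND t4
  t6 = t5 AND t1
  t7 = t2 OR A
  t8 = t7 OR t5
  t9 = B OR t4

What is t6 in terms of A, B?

(B AND (A XOR (B AND (A XOR (A XOR B))))) AND (A XOR B)

t1 = A XOR B
t2 = A XOR t1 = A XOR (A XOR B)
t3 = B AND t2 = B AND (A XOR (A XOR B))
t4 = A XOR t3 = A XOR (B AND (A XOR (A XOR B)))
t5 = B AND t4 = B AND (A XOR (B AND (A XOR (A XOR B))))
t6 = t5 AND t1 = (B AND (A XOR (B AND (A XOR (A XOR B))))) AND (A XOR B)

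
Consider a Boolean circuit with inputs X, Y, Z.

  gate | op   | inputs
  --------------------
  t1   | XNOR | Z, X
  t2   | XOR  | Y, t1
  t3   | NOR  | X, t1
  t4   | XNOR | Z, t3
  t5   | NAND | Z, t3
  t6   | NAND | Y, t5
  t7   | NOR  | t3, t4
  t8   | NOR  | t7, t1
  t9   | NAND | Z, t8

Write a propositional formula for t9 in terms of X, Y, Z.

Z NAND (((X NOR (Z XNOR X)) NOR (Z XNOR (X NOR (Z XNOR X)))) NOR (Z XNOR X))

t1 = Z XNOR X
t3 = X NOR t1 = X NOR (Z XNOR X)
t4 = Z XNOR t3 = Z XNOR (X NOR (Z XNOR X))
t7 = t3 NOR t4 = (X NOR (Z XNOR X)) NOR (Z XNOR (X NOR (Z XNOR X)))
t8 = t7 NOR t1 = ((X NOR (Z XNOR X)) NOR (Z XNOR (X NOR (Z XNOR X)))) NOR (Z XNOR X)
t9 = Z NAND t8 = Z NAND (((X NOR (Z XNOR X)) NOR (Z XNOR (X NOR (Z XNOR X)))) NOR (Z XNOR X))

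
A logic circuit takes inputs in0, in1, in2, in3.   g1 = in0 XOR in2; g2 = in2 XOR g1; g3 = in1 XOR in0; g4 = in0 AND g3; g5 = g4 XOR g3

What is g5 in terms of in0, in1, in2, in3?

g3 = in1 XOR in0
g4 = in0 AND g3 = in0 AND (in1 XOR in0)
g5 = g4 XOR g3 = (in0 AND (in1 XOR in0)) XOR (in1 XOR in0)

(in0 AND (in1 XOR in0)) XOR (in1 XOR in0)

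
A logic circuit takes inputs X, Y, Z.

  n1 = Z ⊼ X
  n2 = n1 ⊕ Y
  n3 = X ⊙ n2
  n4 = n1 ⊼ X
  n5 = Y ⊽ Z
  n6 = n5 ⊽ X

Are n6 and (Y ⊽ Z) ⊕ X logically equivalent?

n5 = Y ⊽ Z
n6 = n5 ⊽ X = (Y ⊽ Z) ⊽ X
At X=0, Y=0, Z=0: circuit gives 0, formula gives 1.

No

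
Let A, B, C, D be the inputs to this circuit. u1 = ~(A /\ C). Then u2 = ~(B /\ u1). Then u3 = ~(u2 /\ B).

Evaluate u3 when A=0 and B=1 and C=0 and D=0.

1

u1 = ~(0 /\ 0) = 1
u2 = ~(1 /\ 1) = 0
u3 = ~(0 /\ 1) = 1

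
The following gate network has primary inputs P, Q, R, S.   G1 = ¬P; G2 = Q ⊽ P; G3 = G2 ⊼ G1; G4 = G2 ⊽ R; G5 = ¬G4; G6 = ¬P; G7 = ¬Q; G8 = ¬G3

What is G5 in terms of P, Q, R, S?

¬((Q ⊽ P) ⊽ R)

G2 = Q ⊽ P
G4 = G2 ⊽ R = (Q ⊽ P) ⊽ R
G5 = ¬G4 = ¬((Q ⊽ P) ⊽ R)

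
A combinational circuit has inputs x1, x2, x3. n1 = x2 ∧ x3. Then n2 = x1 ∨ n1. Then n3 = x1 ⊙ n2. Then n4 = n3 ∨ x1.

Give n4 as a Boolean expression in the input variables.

(x1 ⊙ (x1 ∨ (x2 ∧ x3))) ∨ x1

n1 = x2 ∧ x3
n2 = x1 ∨ n1 = x1 ∨ (x2 ∧ x3)
n3 = x1 ⊙ n2 = x1 ⊙ (x1 ∨ (x2 ∧ x3))
n4 = n3 ∨ x1 = (x1 ⊙ (x1 ∨ (x2 ∧ x3))) ∨ x1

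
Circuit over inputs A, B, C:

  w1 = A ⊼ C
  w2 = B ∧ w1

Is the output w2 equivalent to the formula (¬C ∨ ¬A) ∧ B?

Yes

w1 = A ⊼ C
w2 = B ∧ w1 = B ∧ (A ⊼ C)
At A=0, B=0, C=0: circuit gives 0, formula gives 0.
At A=0, B=1, C=0: circuit gives 1, formula gives 1.
Agrees on all 8 inputs.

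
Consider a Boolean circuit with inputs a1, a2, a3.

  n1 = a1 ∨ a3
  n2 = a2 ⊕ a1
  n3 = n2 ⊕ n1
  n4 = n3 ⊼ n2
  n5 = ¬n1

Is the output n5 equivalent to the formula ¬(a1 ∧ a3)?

No

n1 = a1 ∨ a3
n5 = ¬n1 = ¬(a1 ∨ a3)
At a1=0, a2=0, a3=1: circuit gives 0, formula gives 1.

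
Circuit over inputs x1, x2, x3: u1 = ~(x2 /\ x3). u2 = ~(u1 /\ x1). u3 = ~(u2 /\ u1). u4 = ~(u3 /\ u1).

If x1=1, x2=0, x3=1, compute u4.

u1 = ~(0 /\ 1) = 1
u2 = ~(1 /\ 1) = 0
u3 = ~(0 /\ 1) = 1
u4 = ~(1 /\ 1) = 0

0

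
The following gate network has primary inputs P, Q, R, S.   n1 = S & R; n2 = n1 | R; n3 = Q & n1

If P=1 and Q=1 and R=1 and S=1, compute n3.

1

n1 = 1 & 1 = 1
n3 = 1 & 1 = 1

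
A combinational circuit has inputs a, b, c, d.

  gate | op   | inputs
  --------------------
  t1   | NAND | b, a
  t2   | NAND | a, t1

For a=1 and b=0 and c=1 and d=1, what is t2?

0

t1 = 0 NAND 1 = 1
t2 = 1 NAND 1 = 0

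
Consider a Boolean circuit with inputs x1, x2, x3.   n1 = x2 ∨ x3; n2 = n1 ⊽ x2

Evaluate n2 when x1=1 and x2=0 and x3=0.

n1 = 0 ∨ 0 = 0
n2 = 0 ⊽ 0 = 1

1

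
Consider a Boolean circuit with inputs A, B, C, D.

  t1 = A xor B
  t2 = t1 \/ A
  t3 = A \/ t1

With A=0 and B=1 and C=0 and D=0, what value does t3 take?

1

t1 = 0 xor 1 = 1
t3 = 0 \/ 1 = 1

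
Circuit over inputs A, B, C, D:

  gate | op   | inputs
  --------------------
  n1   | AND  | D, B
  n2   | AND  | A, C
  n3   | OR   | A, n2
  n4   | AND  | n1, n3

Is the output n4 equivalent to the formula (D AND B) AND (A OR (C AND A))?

n1 = D AND B
n2 = A AND C
n3 = A OR n2 = A OR (A AND C)
n4 = n1 AND n3 = (D AND B) AND (A OR (A AND C))
At A=0, B=0, C=0, D=0: circuit gives 0, formula gives 0.
At A=1, B=1, C=0, D=1: circuit gives 1, formula gives 1.
Agrees on all 16 inputs.

Yes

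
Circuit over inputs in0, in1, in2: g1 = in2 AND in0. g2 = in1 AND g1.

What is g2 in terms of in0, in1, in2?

g1 = in2 AND in0
g2 = in1 AND g1 = in1 AND (in2 AND in0)

in1 AND (in2 AND in0)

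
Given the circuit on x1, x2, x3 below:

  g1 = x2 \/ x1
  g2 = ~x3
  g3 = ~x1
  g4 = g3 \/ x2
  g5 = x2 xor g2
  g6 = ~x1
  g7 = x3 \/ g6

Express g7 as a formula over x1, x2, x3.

x3 \/ ~x1

g6 = ~x1
g7 = x3 \/ g6 = x3 \/ ~x1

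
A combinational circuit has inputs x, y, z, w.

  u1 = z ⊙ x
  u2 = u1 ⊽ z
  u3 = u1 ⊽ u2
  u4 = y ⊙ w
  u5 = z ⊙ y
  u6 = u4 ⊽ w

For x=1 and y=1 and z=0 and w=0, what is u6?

u4 = 1 ⊙ 0 = 0
u6 = 0 ⊽ 0 = 1

1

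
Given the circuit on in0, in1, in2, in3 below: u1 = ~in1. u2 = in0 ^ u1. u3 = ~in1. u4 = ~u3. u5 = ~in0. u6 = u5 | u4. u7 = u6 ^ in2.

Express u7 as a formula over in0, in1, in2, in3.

u3 = ~in1
u4 = ~u3 = ~~in1
u5 = ~in0
u6 = u5 | u4 = ~in0 | ~~in1
u7 = u6 ^ in2 = (~in0 | ~~in1) ^ in2

(~in0 | ~~in1) ^ in2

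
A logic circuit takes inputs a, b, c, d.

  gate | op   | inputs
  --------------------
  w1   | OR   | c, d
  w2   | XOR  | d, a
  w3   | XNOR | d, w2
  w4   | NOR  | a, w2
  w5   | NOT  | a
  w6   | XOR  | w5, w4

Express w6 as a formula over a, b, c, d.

NOT a XOR (a NOR (d XOR a))

w2 = d XOR a
w4 = a NOR w2 = a NOR (d XOR a)
w5 = NOT a
w6 = w5 XOR w4 = NOT a XOR (a NOR (d XOR a))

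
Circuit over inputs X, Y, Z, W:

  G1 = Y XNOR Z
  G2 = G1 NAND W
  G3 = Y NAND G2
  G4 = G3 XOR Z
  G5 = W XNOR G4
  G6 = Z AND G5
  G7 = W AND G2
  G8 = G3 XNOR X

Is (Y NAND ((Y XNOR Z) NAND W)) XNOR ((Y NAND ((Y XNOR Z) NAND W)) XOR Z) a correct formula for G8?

G1 = Y XNOR Z
G2 = G1 NAND W = (Y XNOR Z) NAND W
G3 = Y NAND G2 = Y NAND ((Y XNOR Z) NAND W)
G8 = G3 XNOR X = (Y NAND ((Y XNOR Z) NAND W)) XNOR X
At X=0, Y=0, Z=0, W=0: circuit gives 0, formula gives 1.

No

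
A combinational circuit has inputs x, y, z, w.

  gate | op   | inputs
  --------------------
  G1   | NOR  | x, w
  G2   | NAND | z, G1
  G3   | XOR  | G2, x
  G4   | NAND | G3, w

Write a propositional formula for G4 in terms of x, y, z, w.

((z NAND (x NOR w)) XOR x) NAND w

G1 = x NOR w
G2 = z NAND G1 = z NAND (x NOR w)
G3 = G2 XOR x = (z NAND (x NOR w)) XOR x
G4 = G3 NAND w = ((z NAND (x NOR w)) XOR x) NAND w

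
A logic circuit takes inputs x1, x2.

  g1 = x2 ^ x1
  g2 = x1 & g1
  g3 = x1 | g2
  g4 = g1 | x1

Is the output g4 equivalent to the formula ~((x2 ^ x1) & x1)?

No

g1 = x2 ^ x1
g4 = g1 | x1 = (x2 ^ x1) | x1
At x1=0, x2=0: circuit gives 0, formula gives 1.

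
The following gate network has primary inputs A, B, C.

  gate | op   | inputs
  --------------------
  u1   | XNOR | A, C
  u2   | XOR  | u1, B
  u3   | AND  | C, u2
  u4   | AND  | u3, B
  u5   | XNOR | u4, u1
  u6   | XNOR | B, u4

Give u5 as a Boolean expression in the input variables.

((C AND ((A XNOR C) XOR B)) AND B) XNOR (A XNOR C)

u1 = A XNOR C
u2 = u1 XOR B = (A XNOR C) XOR B
u3 = C AND u2 = C AND ((A XNOR C) XOR B)
u4 = u3 AND B = (C AND ((A XNOR C) XOR B)) AND B
u5 = u4 XNOR u1 = ((C AND ((A XNOR C) XOR B)) AND B) XNOR (A XNOR C)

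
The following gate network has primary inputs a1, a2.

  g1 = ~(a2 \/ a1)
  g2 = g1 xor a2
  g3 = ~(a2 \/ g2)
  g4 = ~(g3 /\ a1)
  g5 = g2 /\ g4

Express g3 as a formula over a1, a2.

~(a2 \/ ((~(a2 \/ a1)) xor a2))

g1 = ~(a2 \/ a1)
g2 = g1 xor a2 = (~(a2 \/ a1)) xor a2
g3 = ~(a2 \/ g2) = ~(a2 \/ ((~(a2 \/ a1)) xor a2))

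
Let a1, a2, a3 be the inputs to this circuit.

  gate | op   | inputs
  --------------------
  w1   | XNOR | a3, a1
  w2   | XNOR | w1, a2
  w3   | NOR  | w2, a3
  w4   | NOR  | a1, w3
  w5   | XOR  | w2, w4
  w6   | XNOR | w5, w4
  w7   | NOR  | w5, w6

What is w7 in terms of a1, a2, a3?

w1 = a3 XNOR a1
w2 = w1 XNOR a2 = (a3 XNOR a1) XNOR a2
w3 = w2 NOR a3 = ((a3 XNOR a1) XNOR a2) NOR a3
w4 = a1 NOR w3 = a1 NOR (((a3 XNOR a1) XNOR a2) NOR a3)
w5 = w2 XOR w4 = ((a3 XNOR a1) XNOR a2) XOR (a1 NOR (((a3 XNOR a1) XNOR a2) NOR a3))
w6 = w5 XNOR w4 = (((a3 XNOR a1) XNOR a2) XOR (a1 NOR (((a3 XNOR a1) XNOR a2) NOR a3))) XNOR (a1 NOR (((a3 XNOR a1) XNOR a2) NOR a3))
w7 = w5 NOR w6 = (((a3 XNOR a1) XNOR a2) XOR (a1 NOR (((a3 XNOR a1) XNOR a2) NOR a3))) NOR ((((a3 XNOR a1) XNOR a2) XOR (a1 NOR (((a3 XNOR a1) XNOR a2) NOR a3))) XNOR (a1 NOR (((a3 XNOR a1) XNOR a2) NOR a3)))

(((a3 XNOR a1) XNOR a2) XOR (a1 NOR (((a3 XNOR a1) XNOR a2) NOR a3))) NOR ((((a3 XNOR a1) XNOR a2) XOR (a1 NOR (((a3 XNOR a1) XNOR a2) NOR a3))) XNOR (a1 NOR (((a3 XNOR a1) XNOR a2) NOR a3)))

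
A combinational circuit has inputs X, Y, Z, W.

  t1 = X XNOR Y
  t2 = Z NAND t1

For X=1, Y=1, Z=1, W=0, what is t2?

t1 = 1 XNOR 1 = 1
t2 = 1 NAND 1 = 0

0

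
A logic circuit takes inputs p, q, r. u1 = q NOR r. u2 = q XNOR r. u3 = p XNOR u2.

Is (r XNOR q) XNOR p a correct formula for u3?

u2 = q XNOR r
u3 = p XNOR u2 = p XNOR (q XNOR r)
At p=0, q=0, r=0: circuit gives 0, formula gives 0.
At p=0, q=0, r=1: circuit gives 1, formula gives 1.
Agrees on all 8 inputs.

Yes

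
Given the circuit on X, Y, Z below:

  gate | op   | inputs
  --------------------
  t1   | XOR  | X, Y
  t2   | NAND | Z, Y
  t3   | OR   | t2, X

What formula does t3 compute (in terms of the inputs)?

t2 = Z NAND Y
t3 = t2 OR X = (Z NAND Y) OR X

(Z NAND Y) OR X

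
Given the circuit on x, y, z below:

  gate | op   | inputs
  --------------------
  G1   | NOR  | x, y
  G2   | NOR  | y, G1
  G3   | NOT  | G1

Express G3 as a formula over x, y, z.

NOT (x NOR y)

G1 = x NOR y
G3 = NOT G1 = NOT (x NOR y)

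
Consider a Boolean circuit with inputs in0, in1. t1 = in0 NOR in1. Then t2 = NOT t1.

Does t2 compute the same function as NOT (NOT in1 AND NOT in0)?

t1 = in0 NOR in1
t2 = NOT t1 = NOT (in0 NOR in1)
At in0=0, in1=0: circuit gives 0, formula gives 0.
At in0=0, in1=1: circuit gives 1, formula gives 1.
Agrees on all 4 inputs.

Yes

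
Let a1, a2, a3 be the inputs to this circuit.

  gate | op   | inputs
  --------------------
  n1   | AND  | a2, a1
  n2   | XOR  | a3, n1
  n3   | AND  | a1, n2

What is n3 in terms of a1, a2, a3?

n1 = a2 AND a1
n2 = a3 XOR n1 = a3 XOR (a2 AND a1)
n3 = a1 AND n2 = a1 AND (a3 XOR (a2 AND a1))

a1 AND (a3 XOR (a2 AND a1))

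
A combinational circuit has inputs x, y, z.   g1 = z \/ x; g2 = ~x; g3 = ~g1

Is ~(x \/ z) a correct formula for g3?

Yes

g1 = z \/ x
g3 = ~g1 = ~(z \/ x)
At x=0, y=0, z=1: circuit gives 0, formula gives 0.
At x=0, y=0, z=0: circuit gives 1, formula gives 1.
Agrees on all 8 inputs.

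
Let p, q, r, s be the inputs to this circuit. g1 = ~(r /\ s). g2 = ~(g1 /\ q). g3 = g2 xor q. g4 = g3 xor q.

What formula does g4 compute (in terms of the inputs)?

((~((~(r /\ s)) /\ q)) xor q) xor q

g1 = ~(r /\ s)
g2 = ~(g1 /\ q) = ~((~(r /\ s)) /\ q)
g3 = g2 xor q = (~((~(r /\ s)) /\ q)) xor q
g4 = g3 xor q = ((~((~(r /\ s)) /\ q)) xor q) xor q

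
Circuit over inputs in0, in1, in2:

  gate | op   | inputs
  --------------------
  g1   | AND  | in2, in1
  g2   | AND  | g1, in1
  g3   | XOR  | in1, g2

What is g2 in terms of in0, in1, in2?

g1 = in2 AND in1
g2 = g1 AND in1 = (in2 AND in1) AND in1

(in2 AND in1) AND in1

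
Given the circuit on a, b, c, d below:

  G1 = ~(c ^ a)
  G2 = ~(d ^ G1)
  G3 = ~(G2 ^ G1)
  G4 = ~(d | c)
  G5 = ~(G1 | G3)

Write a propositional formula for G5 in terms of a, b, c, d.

~((~(c ^ a)) | (~((~(d ^ (~(c ^ a)))) ^ (~(c ^ a)))))

G1 = ~(c ^ a)
G2 = ~(d ^ G1) = ~(d ^ (~(c ^ a)))
G3 = ~(G2 ^ G1) = ~((~(d ^ (~(c ^ a)))) ^ (~(c ^ a)))
G5 = ~(G1 | G3) = ~((~(c ^ a)) | (~((~(d ^ (~(c ^ a)))) ^ (~(c ^ a)))))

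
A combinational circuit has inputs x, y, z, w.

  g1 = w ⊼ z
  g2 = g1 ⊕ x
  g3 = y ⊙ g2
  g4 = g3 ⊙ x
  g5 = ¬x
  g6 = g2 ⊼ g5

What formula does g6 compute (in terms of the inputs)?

((w ⊼ z) ⊕ x) ⊼ ¬x

g1 = w ⊼ z
g2 = g1 ⊕ x = (w ⊼ z) ⊕ x
g5 = ¬x
g6 = g2 ⊼ g5 = ((w ⊼ z) ⊕ x) ⊼ ¬x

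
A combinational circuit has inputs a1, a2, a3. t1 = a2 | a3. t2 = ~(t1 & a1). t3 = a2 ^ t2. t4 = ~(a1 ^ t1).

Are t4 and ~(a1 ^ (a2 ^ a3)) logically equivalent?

t1 = a2 | a3
t4 = ~(a1 ^ t1) = ~(a1 ^ (a2 | a3))
At a1=0, a2=1, a3=1: circuit gives 0, formula gives 1.

No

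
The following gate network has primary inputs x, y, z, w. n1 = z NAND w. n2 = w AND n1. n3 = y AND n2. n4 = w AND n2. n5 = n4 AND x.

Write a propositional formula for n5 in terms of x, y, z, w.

(w AND (w AND (z NAND w))) AND x

n1 = z NAND w
n2 = w AND n1 = w AND (z NAND w)
n4 = w AND n2 = w AND (w AND (z NAND w))
n5 = n4 AND x = (w AND (w AND (z NAND w))) AND x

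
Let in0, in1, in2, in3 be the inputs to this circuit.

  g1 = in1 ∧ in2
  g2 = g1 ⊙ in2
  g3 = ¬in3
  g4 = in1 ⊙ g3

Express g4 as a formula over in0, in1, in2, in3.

g3 = ¬in3
g4 = in1 ⊙ g3 = in1 ⊙ ¬in3

in1 ⊙ ¬in3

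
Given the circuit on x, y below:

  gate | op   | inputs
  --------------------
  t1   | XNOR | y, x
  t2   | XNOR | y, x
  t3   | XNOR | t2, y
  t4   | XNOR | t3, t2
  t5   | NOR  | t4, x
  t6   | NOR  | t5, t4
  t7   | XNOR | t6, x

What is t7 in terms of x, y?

(((((y XNOR x) XNOR y) XNOR (y XNOR x)) NOR x) NOR (((y XNOR x) XNOR y) XNOR (y XNOR x))) XNOR x

t2 = y XNOR x
t3 = t2 XNOR y = (y XNOR x) XNOR y
t4 = t3 XNOR t2 = ((y XNOR x) XNOR y) XNOR (y XNOR x)
t5 = t4 NOR x = (((y XNOR x) XNOR y) XNOR (y XNOR x)) NOR x
t6 = t5 NOR t4 = ((((y XNOR x) XNOR y) XNOR (y XNOR x)) NOR x) NOR (((y XNOR x) XNOR y) XNOR (y XNOR x))
t7 = t6 XNOR x = (((((y XNOR x) XNOR y) XNOR (y XNOR x)) NOR x) NOR (((y XNOR x) XNOR y) XNOR (y XNOR x))) XNOR x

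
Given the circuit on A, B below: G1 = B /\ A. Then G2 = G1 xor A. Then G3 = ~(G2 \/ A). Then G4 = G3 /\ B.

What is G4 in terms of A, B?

(~(((B /\ A) xor A) \/ A)) /\ B

G1 = B /\ A
G2 = G1 xor A = (B /\ A) xor A
G3 = ~(G2 \/ A) = ~(((B /\ A) xor A) \/ A)
G4 = G3 /\ B = (~(((B /\ A) xor A) \/ A)) /\ B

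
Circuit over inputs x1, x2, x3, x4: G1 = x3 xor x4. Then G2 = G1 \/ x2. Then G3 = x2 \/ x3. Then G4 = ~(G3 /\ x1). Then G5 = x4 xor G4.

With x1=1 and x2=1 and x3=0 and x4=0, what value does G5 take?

G3 = 1 \/ 0 = 1
G4 = ~(1 /\ 1) = 0
G5 = 0 xor 0 = 0

0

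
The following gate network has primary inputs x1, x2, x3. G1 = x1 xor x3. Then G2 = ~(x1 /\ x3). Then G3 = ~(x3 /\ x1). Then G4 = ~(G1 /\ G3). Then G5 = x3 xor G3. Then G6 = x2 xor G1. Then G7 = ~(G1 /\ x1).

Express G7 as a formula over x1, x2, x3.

~((x1 xor x3) /\ x1)

G1 = x1 xor x3
G7 = ~(G1 /\ x1) = ~((x1 xor x3) /\ x1)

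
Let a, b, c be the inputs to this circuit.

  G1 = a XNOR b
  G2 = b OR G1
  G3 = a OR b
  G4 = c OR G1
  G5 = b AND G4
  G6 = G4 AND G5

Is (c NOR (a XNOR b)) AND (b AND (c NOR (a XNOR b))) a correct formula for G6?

No

G1 = a XNOR b
G4 = c OR G1 = c OR (a XNOR b)
G5 = b AND G4 = b AND (c OR (a XNOR b))
G6 = G4 AND G5 = (c OR (a XNOR b)) AND (b AND (c OR (a XNOR b)))
At a=0, b=1, c=0: circuit gives 0, formula gives 1.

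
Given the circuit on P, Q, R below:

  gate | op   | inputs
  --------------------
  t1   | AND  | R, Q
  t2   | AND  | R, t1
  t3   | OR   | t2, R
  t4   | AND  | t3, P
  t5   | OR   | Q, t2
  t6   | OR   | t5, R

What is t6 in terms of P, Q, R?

(Q OR (R AND (R AND Q))) OR R

t1 = R AND Q
t2 = R AND t1 = R AND (R AND Q)
t5 = Q OR t2 = Q OR (R AND (R AND Q))
t6 = t5 OR R = (Q OR (R AND (R AND Q))) OR R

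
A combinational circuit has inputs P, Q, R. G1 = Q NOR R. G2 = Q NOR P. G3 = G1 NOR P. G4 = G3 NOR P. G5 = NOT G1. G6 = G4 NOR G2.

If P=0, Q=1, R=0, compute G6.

1

G1 = 1 NOR 0 = 0
G2 = 1 NOR 0 = 0
G3 = 0 NOR 0 = 1
G4 = 1 NOR 0 = 0
G6 = 0 NOR 0 = 1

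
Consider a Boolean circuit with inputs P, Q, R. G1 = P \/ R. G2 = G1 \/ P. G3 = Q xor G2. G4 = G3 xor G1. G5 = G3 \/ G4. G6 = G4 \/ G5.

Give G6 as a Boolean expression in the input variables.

G1 = P \/ R
G2 = G1 \/ P = (P \/ R) \/ P
G3 = Q xor G2 = Q xor ((P \/ R) \/ P)
G4 = G3 xor G1 = (Q xor ((P \/ R) \/ P)) xor (P \/ R)
G5 = G3 \/ G4 = (Q xor ((P \/ R) \/ P)) \/ ((Q xor ((P \/ R) \/ P)) xor (P \/ R))
G6 = G4 \/ G5 = ((Q xor ((P \/ R) \/ P)) xor (P \/ R)) \/ ((Q xor ((P \/ R) \/ P)) \/ ((Q xor ((P \/ R) \/ P)) xor (P \/ R)))

((Q xor ((P \/ R) \/ P)) xor (P \/ R)) \/ ((Q xor ((P \/ R) \/ P)) \/ ((Q xor ((P \/ R) \/ P)) xor (P \/ R)))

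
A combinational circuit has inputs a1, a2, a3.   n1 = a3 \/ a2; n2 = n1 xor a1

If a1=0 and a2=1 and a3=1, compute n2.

1

n1 = 1 \/ 1 = 1
n2 = 1 xor 0 = 1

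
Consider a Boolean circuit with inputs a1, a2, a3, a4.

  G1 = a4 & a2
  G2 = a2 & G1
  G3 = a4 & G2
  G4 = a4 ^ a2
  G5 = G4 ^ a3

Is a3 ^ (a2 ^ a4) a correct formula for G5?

Yes

G4 = a4 ^ a2
G5 = G4 ^ a3 = (a4 ^ a2) ^ a3
At a1=0, a2=0, a3=0, a4=0: circuit gives 0, formula gives 0.
At a1=0, a2=0, a3=0, a4=1: circuit gives 1, formula gives 1.
Agrees on all 16 inputs.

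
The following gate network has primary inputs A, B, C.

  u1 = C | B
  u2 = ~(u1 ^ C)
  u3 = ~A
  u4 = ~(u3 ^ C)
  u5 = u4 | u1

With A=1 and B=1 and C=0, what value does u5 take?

1

u1 = 0 | 1 = 1
u3 = ~1 = 0
u4 = ~(0 ^ 0) = 1
u5 = 1 | 1 = 1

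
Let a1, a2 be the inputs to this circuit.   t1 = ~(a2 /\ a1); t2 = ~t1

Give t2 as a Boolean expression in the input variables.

~(~(a2 /\ a1))

t1 = ~(a2 /\ a1)
t2 = ~t1 = ~(~(a2 /\ a1))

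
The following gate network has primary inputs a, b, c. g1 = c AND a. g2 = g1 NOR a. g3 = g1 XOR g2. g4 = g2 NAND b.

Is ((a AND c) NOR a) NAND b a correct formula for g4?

Yes

g1 = c AND a
g2 = g1 NOR a = (c AND a) NOR a
g4 = g2 NAND b = ((c AND a) NOR a) NAND b
At a=0, b=1, c=0: circuit gives 0, formula gives 0.
At a=0, b=0, c=0: circuit gives 1, formula gives 1.
Agrees on all 8 inputs.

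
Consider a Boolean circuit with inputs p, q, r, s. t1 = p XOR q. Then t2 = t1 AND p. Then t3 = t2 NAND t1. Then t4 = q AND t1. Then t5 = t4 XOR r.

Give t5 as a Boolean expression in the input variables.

t1 = p XOR q
t4 = q AND t1 = q AND (p XOR q)
t5 = t4 XOR r = (q AND (p XOR q)) XOR r

(q AND (p XOR q)) XOR r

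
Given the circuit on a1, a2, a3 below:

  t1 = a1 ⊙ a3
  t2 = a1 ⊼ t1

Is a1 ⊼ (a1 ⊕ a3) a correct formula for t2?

No

t1 = a1 ⊙ a3
t2 = a1 ⊼ t1 = a1 ⊼ (a1 ⊙ a3)
At a1=1, a2=0, a3=0: circuit gives 1, formula gives 0.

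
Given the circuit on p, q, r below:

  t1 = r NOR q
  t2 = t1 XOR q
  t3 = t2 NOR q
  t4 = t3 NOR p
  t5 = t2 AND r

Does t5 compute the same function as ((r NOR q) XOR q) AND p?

No

t1 = r NOR q
t2 = t1 XOR q = (r NOR q) XOR q
t5 = t2 AND r = ((r NOR q) XOR q) AND r
At p=0, q=1, r=1: circuit gives 1, formula gives 0.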